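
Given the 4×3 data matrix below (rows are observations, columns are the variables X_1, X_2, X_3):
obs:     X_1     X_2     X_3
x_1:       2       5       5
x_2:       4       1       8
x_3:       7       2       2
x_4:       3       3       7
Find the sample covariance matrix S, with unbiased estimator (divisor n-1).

Step 1 — column means:
  mean(X_1) = (2 + 4 + 7 + 3) / 4 = 16/4 = 4
  mean(X_2) = (5 + 1 + 2 + 3) / 4 = 11/4 = 2.75
  mean(X_3) = (5 + 8 + 2 + 7) / 4 = 22/4 = 5.5

Step 2 — sample covariance S[i,j] = (1/(n-1)) · Σ_k (x_{k,i} - mean_i) · (x_{k,j} - mean_j), with n-1 = 3.
  S[X_1,X_1] = ((-2)·(-2) + (0)·(0) + (3)·(3) + (-1)·(-1)) / 3 = 14/3 = 4.6667
  S[X_1,X_2] = ((-2)·(2.25) + (0)·(-1.75) + (3)·(-0.75) + (-1)·(0.25)) / 3 = -7/3 = -2.3333
  S[X_1,X_3] = ((-2)·(-0.5) + (0)·(2.5) + (3)·(-3.5) + (-1)·(1.5)) / 3 = -11/3 = -3.6667
  S[X_2,X_2] = ((2.25)·(2.25) + (-1.75)·(-1.75) + (-0.75)·(-0.75) + (0.25)·(0.25)) / 3 = 8.75/3 = 2.9167
  S[X_2,X_3] = ((2.25)·(-0.5) + (-1.75)·(2.5) + (-0.75)·(-3.5) + (0.25)·(1.5)) / 3 = -2.5/3 = -0.8333
  S[X_3,X_3] = ((-0.5)·(-0.5) + (2.5)·(2.5) + (-3.5)·(-3.5) + (1.5)·(1.5)) / 3 = 21/3 = 7

S is symmetric (S[j,i] = S[i,j]). Assembling:

S = [[4.6667, -2.3333, -3.6667],
 [-2.3333, 2.9167, -0.8333],
 [-3.6667, -0.8333, 7]]


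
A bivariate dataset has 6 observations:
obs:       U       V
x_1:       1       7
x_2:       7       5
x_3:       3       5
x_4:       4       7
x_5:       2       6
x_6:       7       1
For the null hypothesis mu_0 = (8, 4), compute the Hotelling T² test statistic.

Step 1 — sample mean vector:
  mean(U) = (1 + 7 + 3 + 4 + 2 + 7) / 6 = 24/6 = 4
  mean(V) = (7 + 5 + 5 + 7 + 6 + 1) / 6 = 31/6 = 5.1667
  x̄ = (4, 5.1667),  deviation x̄ - mu_0 = (4, 5.1667) - (8, 4) = (-4, 1.1667).

Step 2 — sample covariance matrix, S[i,j] = (1/(n-1)) · Σ_k (x_{k,i} - mean_i) · (x_{k,j} - mean_j), divisor n-1 = 5:
  S[U,U] = ((-3)·(-3) + (3)·(3) + (-1)·(-1) + (0)·(0) + (-2)·(-2) + (3)·(3)) / 5 = 32/5 = 6.4
  S[U,V] = ((-3)·(1.8333) + (3)·(-0.1667) + (-1)·(-0.1667) + (0)·(1.8333) + (-2)·(0.8333) + (3)·(-4.1667)) / 5 = -20/5 = -4
  S[V,V] = ((1.8333)·(1.8333) + (-0.1667)·(-0.1667) + (-0.1667)·(-0.1667) + (1.8333)·(1.8333) + (0.8333)·(0.8333) + (-4.1667)·(-4.1667)) / 5 = 24.8333/5 = 4.9667
  S = [[6.4, -4],
 [-4, 4.9667]].

Step 3 — invert S. det(S) = 6.4·4.9667 - (-4)² = 15.7867.
  S^{-1} = (1/det) · [[d, -b], [-b, a]] = [[0.3146, 0.2534],
 [0.2534, 0.4054]].

Step 4 — quadratic form (x̄ - mu_0)^T · S^{-1} · (x̄ - mu_0):
  S^{-1} · (x̄ - mu_0) = (-0.9628, -0.5405),
  (x̄ - mu_0)^T · [...] = (-4)·(-0.9628) + (1.1667)·(-0.5405) = 3.2207.

Step 5 — scale by n: T² = 6 · 3.2207 = 19.3243.

T² ≈ 19.3243


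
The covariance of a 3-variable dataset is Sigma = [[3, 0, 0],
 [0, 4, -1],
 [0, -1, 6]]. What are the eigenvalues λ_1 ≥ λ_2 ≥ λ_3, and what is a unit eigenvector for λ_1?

Step 1 — characteristic polynomial p(λ) = det(λI - Sigma) = λ³ - tr·λ² + c_1·λ - det, where tr = trace, c_1 = sum of the principal 2×2 minors, det = det(Sigma):
  tr = 3 + 4 + 6 = 13,
  c_1 = (3·4 - (0)²) + (3·6 - (0)²) + (4·6 - (-1)²) = 12 + 18 + 23 = 53,
  det = 3·(4·6 - (-1)²) - (0)·((0)·6 - (-1)·(0)) + (0)·((0)·(-1) - 4·(0)) = 3·(23) - (0)·(0) + (0)·(0) = 69.
  So p(λ) = λ³ - 13λ² + 53λ - 69.
Step 2 — look for an integer root (rational root theorem: any rational root is an integer divisor of 69). Testing λ = 3:
  p(3) = 27 - 117 + 159 - 69 = 0  ✓
  Dividing out (λ - 3): p(λ) = (λ - 3)(λ² - 10λ + 23).
Step 3 — remaining eigenvalues from the quadratic λ² - 10λ + 23 = 0:
  Δ = 10² - 4·23 = 100 - 92 = 8,  λ = (10 ± √8)/2 = (10 ± 2.8284)/2 ≈ 6.4142 or 3.5858.
  Sorted: λ_1 = 6.4142,  λ_2 = 3.5858,  λ_3 = 3  (check: sum = 13 = tr ✓).

Step 4 — unit eigenvector for λ_1 ≈ 6.4142: v spans the null space of (Sigma - λ_1 I), whose rows are
  r_1 = (-3.4142, 0, 0),  r_2 = (0, -2.4142, -1),  r_3 = (0, -1, -0.4142).
  v is orthogonal to every row, so take v ∝ r_1 × r_2 = ((0)·(-1) - (0)·(-2.4142), (0)·(0) - (-3.4142)·(-1), (-3.4142)·(-2.4142) - (0)·(0)) ≈ (0, -3.4142, 8.2426).
  Rescale (multiply by -1 so the first nonzero entry is positive): u = (0, 3.4142, -8.2426).
  ||u|| = √((0)² + (3.4142)² + (-8.2426)²) = √(79.598) ≈ 8.9218,  v_1 = u/||u|| ≈ (0, 0.3827, -0.9239) (||v_1|| = 1).

λ_1 = 6.4142,  λ_2 = 3.5858,  λ_3 = 3;  v_1 ≈ (0, 0.3827, -0.9239)


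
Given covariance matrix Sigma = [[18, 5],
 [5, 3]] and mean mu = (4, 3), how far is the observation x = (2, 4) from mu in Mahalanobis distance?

Step 1 — centre the observation: (x - mu) = (-2, 1).

Step 2 — invert Sigma. det(Sigma) = 18·3 - (5)² = 29.
  Sigma^{-1} = (1/det) · [[d, -b], [-b, a]] = [[0.1034, -0.1724],
 [-0.1724, 0.6207]].

Step 3 — form the quadratic (x - mu)^T · Sigma^{-1} · (x - mu):
  Sigma^{-1} · (x - mu) = (-0.3793, 0.9655).
  (x - mu)^T · [Sigma^{-1} · (x - mu)] = (-2)·(-0.3793) + (1)·(0.9655) = 1.7241.

Step 4 — take square root: d = √(1.7241) ≈ 1.3131.

d(x, mu) = √(1.7241) ≈ 1.3131


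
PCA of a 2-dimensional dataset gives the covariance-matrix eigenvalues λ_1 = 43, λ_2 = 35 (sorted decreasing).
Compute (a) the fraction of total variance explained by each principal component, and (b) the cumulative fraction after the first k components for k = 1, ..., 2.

Step 1 — total variance = trace(Sigma) = Σ λ_i = 43 + 35 = 78.

Step 2 — fraction explained by component i = λ_i / Σ λ:
  PC1: 43/78 = 0.5513
  PC2: 35/78 = 0.4487

Step 3 — cumulative fraction after k components = (λ_1 + ... + λ_k) / Σ λ:
  k = 1: 43/78 = 0.5513
  k = 2: (43 + 35)/78 = 78/78 = 1

Summary (fraction, with percent):

explained: PC1 0.5513 (55.13%), PC2 0.4487 (44.87%);  cumulative: 0.5513, 1


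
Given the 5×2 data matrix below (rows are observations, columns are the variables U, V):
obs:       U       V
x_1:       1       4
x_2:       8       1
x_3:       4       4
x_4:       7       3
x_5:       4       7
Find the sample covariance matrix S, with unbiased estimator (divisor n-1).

Step 1 — column means:
  mean(U) = (1 + 8 + 4 + 7 + 4) / 5 = 24/5 = 4.8
  mean(V) = (4 + 1 + 4 + 3 + 7) / 5 = 19/5 = 3.8

Step 2 — sample covariance S[i,j] = (1/(n-1)) · Σ_k (x_{k,i} - mean_i) · (x_{k,j} - mean_j), with n-1 = 4.
  S[U,U] = ((-3.8)·(-3.8) + (3.2)·(3.2) + (-0.8)·(-0.8) + (2.2)·(2.2) + (-0.8)·(-0.8)) / 4 = 30.8/4 = 7.7
  S[U,V] = ((-3.8)·(0.2) + (3.2)·(-2.8) + (-0.8)·(0.2) + (2.2)·(-0.8) + (-0.8)·(3.2)) / 4 = -14.2/4 = -3.55
  S[V,V] = ((0.2)·(0.2) + (-2.8)·(-2.8) + (0.2)·(0.2) + (-0.8)·(-0.8) + (3.2)·(3.2)) / 4 = 18.8/4 = 4.7

S is symmetric (S[j,i] = S[i,j]). Assembling:

S = [[7.7, -3.55],
 [-3.55, 4.7]]


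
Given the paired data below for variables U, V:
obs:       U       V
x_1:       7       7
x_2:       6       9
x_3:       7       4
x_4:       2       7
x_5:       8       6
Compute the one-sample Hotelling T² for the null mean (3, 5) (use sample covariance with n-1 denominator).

Step 1 — sample mean vector:
  mean(U) = (7 + 6 + 7 + 2 + 8) / 5 = 30/5 = 6
  mean(V) = (7 + 9 + 4 + 7 + 6) / 5 = 33/5 = 6.6
  x̄ = (6, 6.6),  deviation x̄ - mu_0 = (6, 6.6) - (3, 5) = (3, 1.6).

Step 2 — sample covariance matrix, S[i,j] = (1/(n-1)) · Σ_k (x_{k,i} - mean_i) · (x_{k,j} - mean_j), divisor n-1 = 4:
  S[U,U] = ((1)·(1) + (0)·(0) + (1)·(1) + (-4)·(-4) + (2)·(2)) / 4 = 22/4 = 5.5
  S[U,V] = ((1)·(0.4) + (0)·(2.4) + (1)·(-2.6) + (-4)·(0.4) + (2)·(-0.6)) / 4 = -5/4 = -1.25
  S[V,V] = ((0.4)·(0.4) + (2.4)·(2.4) + (-2.6)·(-2.6) + (0.4)·(0.4) + (-0.6)·(-0.6)) / 4 = 13.2/4 = 3.3
  S = [[5.5, -1.25],
 [-1.25, 3.3]].

Step 3 — invert S. det(S) = 5.5·3.3 - (-1.25)² = 16.5875.
  S^{-1} = (1/det) · [[d, -b], [-b, a]] = [[0.1989, 0.0754],
 [0.0754, 0.3316]].

Step 4 — quadratic form (x̄ - mu_0)^T · S^{-1} · (x̄ - mu_0):
  S^{-1} · (x̄ - mu_0) = (0.7174, 0.7566),
  (x̄ - mu_0)^T · [...] = (3)·(0.7174) + (1.6)·(0.7566) = 3.3628.

Step 5 — scale by n: T² = 5 · 3.3628 = 16.8139.

T² ≈ 16.8139


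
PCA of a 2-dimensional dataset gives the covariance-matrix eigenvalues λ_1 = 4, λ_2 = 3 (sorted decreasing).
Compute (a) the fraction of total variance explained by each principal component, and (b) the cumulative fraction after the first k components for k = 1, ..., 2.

Step 1 — total variance = trace(Sigma) = Σ λ_i = 4 + 3 = 7.

Step 2 — fraction explained by component i = λ_i / Σ λ:
  PC1: 4/7 = 0.5714
  PC2: 3/7 = 0.4286

Step 3 — cumulative fraction after k components = (λ_1 + ... + λ_k) / Σ λ:
  k = 1: 4/7 = 0.5714
  k = 2: (4 + 3)/7 = 7/7 = 1

Summary (fraction, with percent):

explained: PC1 0.5714 (57.14%), PC2 0.4286 (42.86%);  cumulative: 0.5714, 1


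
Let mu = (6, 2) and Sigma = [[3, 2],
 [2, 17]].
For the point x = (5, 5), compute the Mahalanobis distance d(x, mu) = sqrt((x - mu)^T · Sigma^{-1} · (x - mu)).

Step 1 — centre the observation: (x - mu) = (-1, 3).

Step 2 — invert Sigma. det(Sigma) = 3·17 - (2)² = 47.
  Sigma^{-1} = (1/det) · [[d, -b], [-b, a]] = [[0.3617, -0.0426],
 [-0.0426, 0.0638]].

Step 3 — form the quadratic (x - mu)^T · Sigma^{-1} · (x - mu):
  Sigma^{-1} · (x - mu) = (-0.4894, 0.234).
  (x - mu)^T · [Sigma^{-1} · (x - mu)] = (-1)·(-0.4894) + (3)·(0.234) = 1.1915.

Step 4 — take square root: d = √(1.1915) ≈ 1.0916.

d(x, mu) = √(1.1915) ≈ 1.0916


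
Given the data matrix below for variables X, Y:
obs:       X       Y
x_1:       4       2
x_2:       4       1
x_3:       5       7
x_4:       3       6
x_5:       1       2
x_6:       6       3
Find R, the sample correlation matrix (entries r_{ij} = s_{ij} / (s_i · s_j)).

Step 1 — column means:
  mean(X) = (4 + 4 + 5 + 3 + 1 + 6) / 6 = 23/6 = 3.8333
  mean(Y) = (2 + 1 + 7 + 6 + 2 + 3) / 6 = 21/6 = 3.5

Step 2 — sample variances and covariances s[i,j] = (1/(n-1)) · Σ_k (x_{k,i} - mean_i) · (x_{k,j} - mean_j), with n-1 = 5:
  s[X,X] = ((0.1667)·(0.1667) + (0.1667)·(0.1667) + (1.1667)·(1.1667) + (-0.8333)·(-0.8333) + (-2.8333)·(-2.8333) + (2.1667)·(2.1667)) / 5 = 14.8333/5 = 2.9667
  s[X,Y] = ((0.1667)·(-1.5) + (0.1667)·(-2.5) + (1.1667)·(3.5) + (-0.8333)·(2.5) + (-2.8333)·(-1.5) + (2.1667)·(-0.5)) / 5 = 4.5/5 = 0.9
  s[Y,Y] = ((-1.5)·(-1.5) + (-2.5)·(-2.5) + (3.5)·(3.5) + (2.5)·(2.5) + (-1.5)·(-1.5) + (-0.5)·(-0.5)) / 5 = 29.5/5 = 5.9
  Sample standard deviations s_i = √(s[i,i]):
  s(X) = √(2.9667) = 1.7224
  s(Y) = √(5.9) = 2.429

Step 3 — r_{ij} = s_{ij} / (s_i · s_j):
  r[X,X] = 1 (diagonal).
  r[X,Y] = 0.9 / (1.7224 · 2.429) = 0.9 / 4.1837 = 0.2151
  r[Y,Y] = 1 (diagonal).

R is symmetric with unit diagonal. Assembling:

R = [[1, 0.2151],
 [0.2151, 1]]


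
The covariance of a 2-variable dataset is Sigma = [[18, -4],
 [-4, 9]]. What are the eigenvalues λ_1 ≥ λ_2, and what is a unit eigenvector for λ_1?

Step 1 — characteristic polynomial of 2×2 Sigma:
  det(Sigma - λI) = λ² - trace · λ + det = 0.
  trace = 18 + 9 = 27, det = 18·9 - (-4)² = 146.
Step 2 — discriminant:
  Δ = trace² - 4·det = 729 - 584 = 145.
Step 3 — eigenvalues:
  λ = (trace ± √Δ)/2 = (27 ± 12.0416)/2,
  λ_1 = 19.5208,  λ_2 = 7.4792.

Step 4 — unit eigenvector for λ_1: solve (Sigma - λ_1 I)v = 0. First row:
  (18 - 19.5208)·v_x + (-4)·v_y = 0, i.e. (-1.5208)·v_x + (-4)·v_y = 0,
  so v ∝ (b, λ_1 - a) = (-4, 1.5208); multiply by -1 so the first entry is positive: u = (4, -1.5208).
  ||u|| = √((4)² + (-1.5208)²) = √(18.3128) ≈ 4.2793,
  v_1 = u/||u|| ≈ (0.9347, -0.3554) (||v_1|| = 1).

λ_1 = 19.5208,  λ_2 = 7.4792;  v_1 ≈ (0.9347, -0.3554)


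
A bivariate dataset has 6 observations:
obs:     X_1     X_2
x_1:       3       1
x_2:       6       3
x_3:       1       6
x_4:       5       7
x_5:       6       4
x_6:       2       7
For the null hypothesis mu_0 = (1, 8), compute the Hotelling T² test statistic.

Step 1 — sample mean vector:
  mean(X_1) = (3 + 6 + 1 + 5 + 6 + 2) / 6 = 23/6 = 3.8333
  mean(X_2) = (1 + 3 + 6 + 7 + 4 + 7) / 6 = 28/6 = 4.6667
  x̄ = (3.8333, 4.6667),  deviation x̄ - mu_0 = (3.8333, 4.6667) - (1, 8) = (2.8333, -3.3333).

Step 2 — sample covariance matrix, S[i,j] = (1/(n-1)) · Σ_k (x_{k,i} - mean_i) · (x_{k,j} - mean_j), divisor n-1 = 5:
  S[X_1,X_1] = ((-0.8333)·(-0.8333) + (2.1667)·(2.1667) + (-2.8333)·(-2.8333) + (1.1667)·(1.1667) + (2.1667)·(2.1667) + (-1.8333)·(-1.8333)) / 5 = 22.8333/5 = 4.5667
  S[X_1,X_2] = ((-0.8333)·(-3.6667) + (2.1667)·(-1.6667) + (-2.8333)·(1.3333) + (1.1667)·(2.3333) + (2.1667)·(-0.6667) + (-1.8333)·(2.3333)) / 5 = -7.3333/5 = -1.4667
  S[X_2,X_2] = ((-3.6667)·(-3.6667) + (-1.6667)·(-1.6667) + (1.3333)·(1.3333) + (2.3333)·(2.3333) + (-0.6667)·(-0.6667) + (2.3333)·(2.3333)) / 5 = 29.3333/5 = 5.8667
  S = [[4.5667, -1.4667],
 [-1.4667, 5.8667]].

Step 3 — invert S. det(S) = 4.5667·5.8667 - (-1.4667)² = 24.64.
  S^{-1} = (1/det) · [[d, -b], [-b, a]] = [[0.2381, 0.0595],
 [0.0595, 0.1853]].

Step 4 — quadratic form (x̄ - mu_0)^T · S^{-1} · (x̄ - mu_0):
  S^{-1} · (x̄ - mu_0) = (0.4762, -0.4491),
  (x̄ - mu_0)^T · [...] = (2.8333)·(0.4762) + (-3.3333)·(-0.4491) = 2.8463.

Step 5 — scale by n: T² = 6 · 2.8463 = 17.0779.

T² ≈ 17.0779


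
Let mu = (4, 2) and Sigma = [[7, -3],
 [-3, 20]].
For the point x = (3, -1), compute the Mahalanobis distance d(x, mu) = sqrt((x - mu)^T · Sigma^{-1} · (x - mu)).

Step 1 — centre the observation: (x - mu) = (-1, -3).

Step 2 — invert Sigma. det(Sigma) = 7·20 - (-3)² = 131.
  Sigma^{-1} = (1/det) · [[d, -b], [-b, a]] = [[0.1527, 0.0229],
 [0.0229, 0.0534]].

Step 3 — form the quadratic (x - mu)^T · Sigma^{-1} · (x - mu):
  Sigma^{-1} · (x - mu) = (-0.2214, -0.1832).
  (x - mu)^T · [Sigma^{-1} · (x - mu)] = (-1)·(-0.2214) + (-3)·(-0.1832) = 0.771.

Step 4 — take square root: d = √(0.771) ≈ 0.8781.

d(x, mu) = √(0.771) ≈ 0.8781


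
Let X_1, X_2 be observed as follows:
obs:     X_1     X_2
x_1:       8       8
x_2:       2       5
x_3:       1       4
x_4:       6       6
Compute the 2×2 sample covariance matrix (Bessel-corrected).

Step 1 — column means:
  mean(X_1) = (8 + 2 + 1 + 6) / 4 = 17/4 = 4.25
  mean(X_2) = (8 + 5 + 4 + 6) / 4 = 23/4 = 5.75

Step 2 — sample covariance S[i,j] = (1/(n-1)) · Σ_k (x_{k,i} - mean_i) · (x_{k,j} - mean_j), with n-1 = 3.
  S[X_1,X_1] = ((3.75)·(3.75) + (-2.25)·(-2.25) + (-3.25)·(-3.25) + (1.75)·(1.75)) / 3 = 32.75/3 = 10.9167
  S[X_1,X_2] = ((3.75)·(2.25) + (-2.25)·(-0.75) + (-3.25)·(-1.75) + (1.75)·(0.25)) / 3 = 16.25/3 = 5.4167
  S[X_2,X_2] = ((2.25)·(2.25) + (-0.75)·(-0.75) + (-1.75)·(-1.75) + (0.25)·(0.25)) / 3 = 8.75/3 = 2.9167

S is symmetric (S[j,i] = S[i,j]). Assembling:

S = [[10.9167, 5.4167],
 [5.4167, 2.9167]]


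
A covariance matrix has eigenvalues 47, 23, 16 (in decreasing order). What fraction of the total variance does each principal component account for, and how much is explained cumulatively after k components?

Step 1 — total variance = trace(Sigma) = Σ λ_i = 47 + 23 + 16 = 86.

Step 2 — fraction explained by component i = λ_i / Σ λ:
  PC1: 47/86 = 0.5465
  PC2: 23/86 = 0.2674
  PC3: 16/86 = 0.186

Step 3 — cumulative fraction after k components = (λ_1 + ... + λ_k) / Σ λ:
  k = 1: 47/86 = 0.5465
  k = 2: (47 + 23)/86 = 70/86 = 0.814
  k = 3: (47 + 23 + 16)/86 = 86/86 = 1

Summary (fraction, with percent):

explained: PC1 0.5465 (54.65%), PC2 0.2674 (26.74%), PC3 0.186 (18.6%);  cumulative: 0.5465, 0.814, 1


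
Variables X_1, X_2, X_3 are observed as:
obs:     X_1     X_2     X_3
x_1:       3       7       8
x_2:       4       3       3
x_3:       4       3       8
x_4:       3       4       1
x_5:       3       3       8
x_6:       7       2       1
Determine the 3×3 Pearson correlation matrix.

Step 1 — column means:
  mean(X_1) = (3 + 4 + 4 + 3 + 3 + 7) / 6 = 24/6 = 4
  mean(X_2) = (7 + 3 + 3 + 4 + 3 + 2) / 6 = 22/6 = 3.6667
  mean(X_3) = (8 + 3 + 8 + 1 + 8 + 1) / 6 = 29/6 = 4.8333

Step 2 — sample variances and covariances s[i,j] = (1/(n-1)) · Σ_k (x_{k,i} - mean_i) · (x_{k,j} - mean_j), with n-1 = 5:
  s[X_1,X_1] = ((-1)·(-1) + (0)·(0) + (0)·(0) + (-1)·(-1) + (-1)·(-1) + (3)·(3)) / 5 = 12/5 = 2.4
  s[X_1,X_2] = ((-1)·(3.3333) + (0)·(-0.6667) + (0)·(-0.6667) + (-1)·(0.3333) + (-1)·(-0.6667) + (3)·(-1.6667)) / 5 = -8/5 = -1.6
  s[X_1,X_3] = ((-1)·(3.1667) + (0)·(-1.8333) + (0)·(3.1667) + (-1)·(-3.8333) + (-1)·(3.1667) + (3)·(-3.8333)) / 5 = -14/5 = -2.8
  s[X_2,X_2] = ((3.3333)·(3.3333) + (-0.6667)·(-0.6667) + (-0.6667)·(-0.6667) + (0.3333)·(0.3333) + (-0.6667)·(-0.6667) + (-1.6667)·(-1.6667)) / 5 = 15.3333/5 = 3.0667
  s[X_2,X_3] = ((3.3333)·(3.1667) + (-0.6667)·(-1.8333) + (-0.6667)·(3.1667) + (0.3333)·(-3.8333) + (-0.6667)·(3.1667) + (-1.6667)·(-3.8333)) / 5 = 12.6667/5 = 2.5333
  s[X_3,X_3] = ((3.1667)·(3.1667) + (-1.8333)·(-1.8333) + (3.1667)·(3.1667) + (-3.8333)·(-3.8333) + (3.1667)·(3.1667) + (-3.8333)·(-3.8333)) / 5 = 62.8333/5 = 12.5667
  Sample standard deviations s_i = √(s[i,i]):
  s(X_1) = √(2.4) = 1.5492
  s(X_2) = √(3.0667) = 1.7512
  s(X_3) = √(12.5667) = 3.5449

Step 3 — r_{ij} = s_{ij} / (s_i · s_j):
  r[X_1,X_1] = 1 (diagonal).
  r[X_1,X_2] = -1.6 / (1.5492 · 1.7512) = -1.6 / 2.7129 = -0.5898
  r[X_1,X_3] = -2.8 / (1.5492 · 3.5449) = -2.8 / 5.4918 = -0.5098
  r[X_2,X_2] = 1 (diagonal).
  r[X_2,X_3] = 2.5333 / (1.7512 · 3.5449) = 2.5333 / 6.2079 = 0.4081
  r[X_3,X_3] = 1 (diagonal).

R is symmetric with unit diagonal. Assembling:

R = [[1, -0.5898, -0.5098],
 [-0.5898, 1, 0.4081],
 [-0.5098, 0.4081, 1]]


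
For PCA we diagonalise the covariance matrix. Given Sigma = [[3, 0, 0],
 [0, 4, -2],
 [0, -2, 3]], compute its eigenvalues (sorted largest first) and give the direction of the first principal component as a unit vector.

Step 1 — characteristic polynomial p(λ) = det(λI - Sigma) = λ³ - tr·λ² + c_1·λ - det, where tr = trace, c_1 = sum of the principal 2×2 minors, det = det(Sigma):
  tr = 3 + 4 + 3 = 10,
  c_1 = (3·4 - (0)²) + (3·3 - (0)²) + (4·3 - (-2)²) = 12 + 9 + 8 = 29,
  det = 3·(4·3 - (-2)²) - (0)·((0)·3 - (-2)·(0)) + (0)·((0)·(-2) - 4·(0)) = 3·(8) - (0)·(0) + (0)·(0) = 24.
  So p(λ) = λ³ - 10λ² + 29λ - 24.
Step 2 — look for an integer root (rational root theorem: any rational root is an integer divisor of 24). Testing λ = 3:
  p(3) = 27 - 90 + 87 - 24 = 0  ✓
  Dividing out (λ - 3): p(λ) = (λ - 3)(λ² - 7λ + 8).
Step 3 — remaining eigenvalues from the quadratic λ² - 7λ + 8 = 0:
  Δ = 7² - 4·8 = 49 - 32 = 17,  λ = (7 ± √17)/2 = (7 ± 4.1231)/2 ≈ 5.5616 or 1.4384.
  Sorted: λ_1 = 5.5616,  λ_2 = 3,  λ_3 = 1.4384  (check: sum = 10 = tr ✓).

Step 4 — unit eigenvector for λ_1 ≈ 5.5616: v spans the null space of (Sigma - λ_1 I), whose rows are
  r_1 = (-2.5616, 0, 0),  r_2 = (0, -1.5616, -2),  r_3 = (0, -2, -2.5616).
  v is orthogonal to every row, so take v ∝ r_1 × r_2 = ((0)·(-2) - (0)·(-1.5616), (0)·(0) - (-2.5616)·(-2), (-2.5616)·(-1.5616) - (0)·(0)) ≈ (0, -5.1231, 4).
  Rescale (multiply by -1 so the first nonzero entry is positive): u = (0, 5.1231, -4).
  ||u|| = √((0)² + (5.1231)² + (-4)²) = √(42.2462) ≈ 6.4997,  v_1 = u/||u|| ≈ (0, 0.7882, -0.6154) (||v_1|| = 1).

λ_1 = 5.5616,  λ_2 = 3,  λ_3 = 1.4384;  v_1 ≈ (0, 0.7882, -0.6154)


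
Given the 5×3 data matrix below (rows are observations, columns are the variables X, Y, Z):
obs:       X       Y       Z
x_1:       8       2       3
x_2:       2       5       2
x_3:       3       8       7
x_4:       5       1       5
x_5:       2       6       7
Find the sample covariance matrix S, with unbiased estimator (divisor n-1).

Step 1 — column means:
  mean(X) = (8 + 2 + 3 + 5 + 2) / 5 = 20/5 = 4
  mean(Y) = (2 + 5 + 8 + 1 + 6) / 5 = 22/5 = 4.4
  mean(Z) = (3 + 2 + 7 + 5 + 7) / 5 = 24/5 = 4.8

Step 2 — sample covariance S[i,j] = (1/(n-1)) · Σ_k (x_{k,i} - mean_i) · (x_{k,j} - mean_j), with n-1 = 4.
  S[X,X] = ((4)·(4) + (-2)·(-2) + (-1)·(-1) + (1)·(1) + (-2)·(-2)) / 4 = 26/4 = 6.5
  S[X,Y] = ((4)·(-2.4) + (-2)·(0.6) + (-1)·(3.6) + (1)·(-3.4) + (-2)·(1.6)) / 4 = -21/4 = -5.25
  S[X,Z] = ((4)·(-1.8) + (-2)·(-2.8) + (-1)·(2.2) + (1)·(0.2) + (-2)·(2.2)) / 4 = -8/4 = -2
  S[Y,Y] = ((-2.4)·(-2.4) + (0.6)·(0.6) + (3.6)·(3.6) + (-3.4)·(-3.4) + (1.6)·(1.6)) / 4 = 33.2/4 = 8.3
  S[Y,Z] = ((-2.4)·(-1.8) + (0.6)·(-2.8) + (3.6)·(2.2) + (-3.4)·(0.2) + (1.6)·(2.2)) / 4 = 13.4/4 = 3.35
  S[Z,Z] = ((-1.8)·(-1.8) + (-2.8)·(-2.8) + (2.2)·(2.2) + (0.2)·(0.2) + (2.2)·(2.2)) / 4 = 20.8/4 = 5.2

S is symmetric (S[j,i] = S[i,j]). Assembling:

S = [[6.5, -5.25, -2],
 [-5.25, 8.3, 3.35],
 [-2, 3.35, 5.2]]


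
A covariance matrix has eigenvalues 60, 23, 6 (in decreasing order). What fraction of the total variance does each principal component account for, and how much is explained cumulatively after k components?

Step 1 — total variance = trace(Sigma) = Σ λ_i = 60 + 23 + 6 = 89.

Step 2 — fraction explained by component i = λ_i / Σ λ:
  PC1: 60/89 = 0.6742
  PC2: 23/89 = 0.2584
  PC3: 6/89 = 0.0674

Step 3 — cumulative fraction after k components = (λ_1 + ... + λ_k) / Σ λ:
  k = 1: 60/89 = 0.6742
  k = 2: (60 + 23)/89 = 83/89 = 0.9326
  k = 3: (60 + 23 + 6)/89 = 89/89 = 1

Summary (fraction, with percent):

explained: PC1 0.6742 (67.42%), PC2 0.2584 (25.84%), PC3 0.0674 (6.74%);  cumulative: 0.6742, 0.9326, 1


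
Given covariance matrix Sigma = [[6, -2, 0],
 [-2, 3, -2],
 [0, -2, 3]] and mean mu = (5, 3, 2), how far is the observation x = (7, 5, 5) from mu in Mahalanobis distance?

Step 1 — centre the observation: (x - mu) = (2, 2, 3).

Step 2 — invert Sigma (cofactor / det for 3×3, or solve directly):
  Sigma^{-1} = [[0.2778, 0.3333, 0.2222],
 [0.3333, 1, 0.6667],
 [0.2222, 0.6667, 0.7778]].

Step 3 — form the quadratic (x - mu)^T · Sigma^{-1} · (x - mu):
  Sigma^{-1} · (x - mu) = (1.8889, 4.6667, 4.1111).
  (x - mu)^T · [Sigma^{-1} · (x - mu)] = (2)·(1.8889) + (2)·(4.6667) + (3)·(4.1111) = 25.4444.

Step 4 — take square root: d = √(25.4444) ≈ 5.0442.

d(x, mu) = √(25.4444) ≈ 5.0442


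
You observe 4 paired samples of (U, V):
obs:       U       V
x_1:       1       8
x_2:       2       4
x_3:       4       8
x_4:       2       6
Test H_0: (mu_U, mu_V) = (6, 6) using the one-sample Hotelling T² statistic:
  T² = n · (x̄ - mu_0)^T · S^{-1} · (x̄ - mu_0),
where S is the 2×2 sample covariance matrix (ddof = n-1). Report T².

Step 1 — sample mean vector:
  mean(U) = (1 + 2 + 4 + 2) / 4 = 9/4 = 2.25
  mean(V) = (8 + 4 + 8 + 6) / 4 = 26/4 = 6.5
  x̄ = (2.25, 6.5),  deviation x̄ - mu_0 = (2.25, 6.5) - (6, 6) = (-3.75, 0.5).

Step 2 — sample covariance matrix, S[i,j] = (1/(n-1)) · Σ_k (x_{k,i} - mean_i) · (x_{k,j} - mean_j), divisor n-1 = 3:
  S[U,U] = ((-1.25)·(-1.25) + (-0.25)·(-0.25) + (1.75)·(1.75) + (-0.25)·(-0.25)) / 3 = 4.75/3 = 1.5833
  S[U,V] = ((-1.25)·(1.5) + (-0.25)·(-2.5) + (1.75)·(1.5) + (-0.25)·(-0.5)) / 3 = 1.5/3 = 0.5
  S[V,V] = ((1.5)·(1.5) + (-2.5)·(-2.5) + (1.5)·(1.5) + (-0.5)·(-0.5)) / 3 = 11/3 = 3.6667
  S = [[1.5833, 0.5],
 [0.5, 3.6667]].

Step 3 — invert S. det(S) = 1.5833·3.6667 - (0.5)² = 5.5556.
  S^{-1} = (1/det) · [[d, -b], [-b, a]] = [[0.66, -0.09],
 [-0.09, 0.285]].

Step 4 — quadratic form (x̄ - mu_0)^T · S^{-1} · (x̄ - mu_0):
  S^{-1} · (x̄ - mu_0) = (-2.52, 0.48),
  (x̄ - mu_0)^T · [...] = (-3.75)·(-2.52) + (0.5)·(0.48) = 9.69.

Step 5 — scale by n: T² = 4 · 9.69 = 38.76.

T² ≈ 38.76


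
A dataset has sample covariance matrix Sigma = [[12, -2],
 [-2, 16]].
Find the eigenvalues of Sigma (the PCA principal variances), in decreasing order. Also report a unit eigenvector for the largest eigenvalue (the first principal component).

Step 1 — characteristic polynomial of 2×2 Sigma:
  det(Sigma - λI) = λ² - trace · λ + det = 0.
  trace = 12 + 16 = 28, det = 12·16 - (-2)² = 188.
Step 2 — discriminant:
  Δ = trace² - 4·det = 784 - 752 = 32.
Step 3 — eigenvalues:
  λ = (trace ± √Δ)/2 = (28 ± 5.6569)/2,
  λ_1 = 16.8284,  λ_2 = 11.1716.

Step 4 — unit eigenvector for λ_1: solve (Sigma - λ_1 I)v = 0. First row:
  (12 - 16.8284)·v_x + (-2)·v_y = 0, i.e. (-4.8284)·v_x + (-2)·v_y = 0,
  so v ∝ (b, λ_1 - a) = (-2, 4.8284); multiply by -1 so the first entry is positive: u = (2, -4.8284).
  ||u|| = √((2)² + (-4.8284)²) = √(27.3137) ≈ 5.2263,
  v_1 = u/||u|| ≈ (0.3827, -0.9239) (||v_1|| = 1).

λ_1 = 16.8284,  λ_2 = 11.1716;  v_1 ≈ (0.3827, -0.9239)


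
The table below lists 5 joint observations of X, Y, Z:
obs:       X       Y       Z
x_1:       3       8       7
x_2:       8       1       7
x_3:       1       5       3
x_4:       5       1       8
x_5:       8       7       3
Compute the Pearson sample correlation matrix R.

Step 1 — column means:
  mean(X) = (3 + 8 + 1 + 5 + 8) / 5 = 25/5 = 5
  mean(Y) = (8 + 1 + 5 + 1 + 7) / 5 = 22/5 = 4.4
  mean(Z) = (7 + 7 + 3 + 8 + 3) / 5 = 28/5 = 5.6

Step 2 — sample variances and covariances s[i,j] = (1/(n-1)) · Σ_k (x_{k,i} - mean_i) · (x_{k,j} - mean_j), with n-1 = 4:
  s[X,X] = ((-2)·(-2) + (3)·(3) + (-4)·(-4) + (0)·(0) + (3)·(3)) / 4 = 38/4 = 9.5
  s[X,Y] = ((-2)·(3.6) + (3)·(-3.4) + (-4)·(0.6) + (0)·(-3.4) + (3)·(2.6)) / 4 = -12/4 = -3
  s[X,Z] = ((-2)·(1.4) + (3)·(1.4) + (-4)·(-2.6) + (0)·(2.4) + (3)·(-2.6)) / 4 = 4/4 = 1
  s[Y,Y] = ((3.6)·(3.6) + (-3.4)·(-3.4) + (0.6)·(0.6) + (-3.4)·(-3.4) + (2.6)·(2.6)) / 4 = 43.2/4 = 10.8
  s[Y,Z] = ((3.6)·(1.4) + (-3.4)·(1.4) + (0.6)·(-2.6) + (-3.4)·(2.4) + (2.6)·(-2.6)) / 4 = -16.2/4 = -4.05
  s[Z,Z] = ((1.4)·(1.4) + (1.4)·(1.4) + (-2.6)·(-2.6) + (2.4)·(2.4) + (-2.6)·(-2.6)) / 4 = 23.2/4 = 5.8
  Sample standard deviations s_i = √(s[i,i]):
  s(X) = √(9.5) = 3.0822
  s(Y) = √(10.8) = 3.2863
  s(Z) = √(5.8) = 2.4083

Step 3 — r_{ij} = s_{ij} / (s_i · s_j):
  r[X,X] = 1 (diagonal).
  r[X,Y] = -3 / (3.0822 · 3.2863) = -3 / 10.1292 = -0.2962
  r[X,Z] = 1 / (3.0822 · 2.4083) = 1 / 7.4229 = 0.1347
  r[Y,Y] = 1 (diagonal).
  r[Y,Z] = -4.05 / (3.2863 · 2.4083) = -4.05 / 7.9145 = -0.5117
  r[Z,Z] = 1 (diagonal).

R is symmetric with unit diagonal. Assembling:

R = [[1, -0.2962, 0.1347],
 [-0.2962, 1, -0.5117],
 [0.1347, -0.5117, 1]]


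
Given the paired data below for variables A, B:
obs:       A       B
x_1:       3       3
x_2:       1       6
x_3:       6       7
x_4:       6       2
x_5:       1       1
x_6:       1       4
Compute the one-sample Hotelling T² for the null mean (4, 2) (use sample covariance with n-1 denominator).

Step 1 — sample mean vector:
  mean(A) = (3 + 1 + 6 + 6 + 1 + 1) / 6 = 18/6 = 3
  mean(B) = (3 + 6 + 7 + 2 + 1 + 4) / 6 = 23/6 = 3.8333
  x̄ = (3, 3.8333),  deviation x̄ - mu_0 = (3, 3.8333) - (4, 2) = (-1, 1.8333).

Step 2 — sample covariance matrix, S[i,j] = (1/(n-1)) · Σ_k (x_{k,i} - mean_i) · (x_{k,j} - mean_j), divisor n-1 = 5:
  S[A,A] = ((0)·(0) + (-2)·(-2) + (3)·(3) + (3)·(3) + (-2)·(-2) + (-2)·(-2)) / 5 = 30/5 = 6
  S[A,B] = ((0)·(-0.8333) + (-2)·(2.1667) + (3)·(3.1667) + (3)·(-1.8333) + (-2)·(-2.8333) + (-2)·(0.1667)) / 5 = 5/5 = 1
  S[B,B] = ((-0.8333)·(-0.8333) + (2.1667)·(2.1667) + (3.1667)·(3.1667) + (-1.8333)·(-1.8333) + (-2.8333)·(-2.8333) + (0.1667)·(0.1667)) / 5 = 26.8333/5 = 5.3667
  S = [[6, 1],
 [1, 5.3667]].

Step 3 — invert S. det(S) = 6·5.3667 - (1)² = 31.2.
  S^{-1} = (1/det) · [[d, -b], [-b, a]] = [[0.172, -0.0321],
 [-0.0321, 0.1923]].

Step 4 — quadratic form (x̄ - mu_0)^T · S^{-1} · (x̄ - mu_0):
  S^{-1} · (x̄ - mu_0) = (-0.2308, 0.3846),
  (x̄ - mu_0)^T · [...] = (-1)·(-0.2308) + (1.8333)·(0.3846) = 0.9359.

Step 5 — scale by n: T² = 6 · 0.9359 = 5.6154.

T² ≈ 5.6154


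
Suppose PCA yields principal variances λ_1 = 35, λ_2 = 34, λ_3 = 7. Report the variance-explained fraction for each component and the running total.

Step 1 — total variance = trace(Sigma) = Σ λ_i = 35 + 34 + 7 = 76.

Step 2 — fraction explained by component i = λ_i / Σ λ:
  PC1: 35/76 = 0.4605
  PC2: 34/76 = 0.4474
  PC3: 7/76 = 0.0921

Step 3 — cumulative fraction after k components = (λ_1 + ... + λ_k) / Σ λ:
  k = 1: 35/76 = 0.4605
  k = 2: (35 + 34)/76 = 69/76 = 0.9079
  k = 3: (35 + 34 + 7)/76 = 76/76 = 1

Summary (fraction, with percent):

explained: PC1 0.4605 (46.05%), PC2 0.4474 (44.74%), PC3 0.0921 (9.21%);  cumulative: 0.4605, 0.9079, 1


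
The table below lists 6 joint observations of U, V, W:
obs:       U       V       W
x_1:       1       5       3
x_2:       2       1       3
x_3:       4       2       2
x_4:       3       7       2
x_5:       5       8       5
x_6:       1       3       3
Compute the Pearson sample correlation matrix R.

Step 1 — column means:
  mean(U) = (1 + 2 + 4 + 3 + 5 + 1) / 6 = 16/6 = 2.6667
  mean(V) = (5 + 1 + 2 + 7 + 8 + 3) / 6 = 26/6 = 4.3333
  mean(W) = (3 + 3 + 2 + 2 + 5 + 3) / 6 = 18/6 = 3

Step 2 — sample variances and covariances s[i,j] = (1/(n-1)) · Σ_k (x_{k,i} - mean_i) · (x_{k,j} - mean_j), with n-1 = 5:
  s[U,U] = ((-1.6667)·(-1.6667) + (-0.6667)·(-0.6667) + (1.3333)·(1.3333) + (0.3333)·(0.3333) + (2.3333)·(2.3333) + (-1.6667)·(-1.6667)) / 5 = 13.3333/5 = 2.6667
  s[U,V] = ((-1.6667)·(0.6667) + (-0.6667)·(-3.3333) + (1.3333)·(-2.3333) + (0.3333)·(2.6667) + (2.3333)·(3.6667) + (-1.6667)·(-1.3333)) / 5 = 9.6667/5 = 1.9333
  s[U,W] = ((-1.6667)·(0) + (-0.6667)·(0) + (1.3333)·(-1) + (0.3333)·(-1) + (2.3333)·(2) + (-1.6667)·(0)) / 5 = 3/5 = 0.6
  s[V,V] = ((0.6667)·(0.6667) + (-3.3333)·(-3.3333) + (-2.3333)·(-2.3333) + (2.6667)·(2.6667) + (3.6667)·(3.6667) + (-1.3333)·(-1.3333)) / 5 = 39.3333/5 = 7.8667
  s[V,W] = ((0.6667)·(0) + (-3.3333)·(0) + (-2.3333)·(-1) + (2.6667)·(-1) + (3.6667)·(2) + (-1.3333)·(0)) / 5 = 7/5 = 1.4
  s[W,W] = ((0)·(0) + (0)·(0) + (-1)·(-1) + (-1)·(-1) + (2)·(2) + (0)·(0)) / 5 = 6/5 = 1.2
  Sample standard deviations s_i = √(s[i,i]):
  s(U) = √(2.6667) = 1.633
  s(V) = √(7.8667) = 2.8048
  s(W) = √(1.2) = 1.0954

Step 3 — r_{ij} = s_{ij} / (s_i · s_j):
  r[U,U] = 1 (diagonal).
  r[U,V] = 1.9333 / (1.633 · 2.8048) = 1.9333 / 4.5802 = 0.4221
  r[U,W] = 0.6 / (1.633 · 1.0954) = 0.6 / 1.7889 = 0.3354
  r[V,V] = 1 (diagonal).
  r[V,W] = 1.4 / (2.8048 · 1.0954) = 1.4 / 3.0725 = 0.4557
  r[W,W] = 1 (diagonal).

R is symmetric with unit diagonal. Assembling:

R = [[1, 0.4221, 0.3354],
 [0.4221, 1, 0.4557],
 [0.3354, 0.4557, 1]]


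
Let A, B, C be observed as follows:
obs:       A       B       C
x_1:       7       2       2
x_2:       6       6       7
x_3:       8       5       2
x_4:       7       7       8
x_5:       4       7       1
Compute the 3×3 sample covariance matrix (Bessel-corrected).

Step 1 — column means:
  mean(A) = (7 + 6 + 8 + 7 + 4) / 5 = 32/5 = 6.4
  mean(B) = (2 + 6 + 5 + 7 + 7) / 5 = 27/5 = 5.4
  mean(C) = (2 + 7 + 2 + 8 + 1) / 5 = 20/5 = 4

Step 2 — sample covariance S[i,j] = (1/(n-1)) · Σ_k (x_{k,i} - mean_i) · (x_{k,j} - mean_j), with n-1 = 4.
  S[A,A] = ((0.6)·(0.6) + (-0.4)·(-0.4) + (1.6)·(1.6) + (0.6)·(0.6) + (-2.4)·(-2.4)) / 4 = 9.2/4 = 2.3
  S[A,B] = ((0.6)·(-3.4) + (-0.4)·(0.6) + (1.6)·(-0.4) + (0.6)·(1.6) + (-2.4)·(1.6)) / 4 = -5.8/4 = -1.45
  S[A,C] = ((0.6)·(-2) + (-0.4)·(3) + (1.6)·(-2) + (0.6)·(4) + (-2.4)·(-3)) / 4 = 4/4 = 1
  S[B,B] = ((-3.4)·(-3.4) + (0.6)·(0.6) + (-0.4)·(-0.4) + (1.6)·(1.6) + (1.6)·(1.6)) / 4 = 17.2/4 = 4.3
  S[B,C] = ((-3.4)·(-2) + (0.6)·(3) + (-0.4)·(-2) + (1.6)·(4) + (1.6)·(-3)) / 4 = 11/4 = 2.75
  S[C,C] = ((-2)·(-2) + (3)·(3) + (-2)·(-2) + (4)·(4) + (-3)·(-3)) / 4 = 42/4 = 10.5

S is symmetric (S[j,i] = S[i,j]). Assembling:

S = [[2.3, -1.45, 1],
 [-1.45, 4.3, 2.75],
 [1, 2.75, 10.5]]


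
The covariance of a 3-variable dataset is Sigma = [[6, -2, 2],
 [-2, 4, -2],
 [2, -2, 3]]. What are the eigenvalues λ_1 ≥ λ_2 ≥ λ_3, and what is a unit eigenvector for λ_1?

Step 1 — characteristic polynomial p(λ) = det(λI - Sigma) = λ³ - tr·λ² + c_1·λ - det, where tr = trace, c_1 = sum of the principal 2×2 minors, det = det(Sigma):
  tr = 6 + 4 + 3 = 13,
  c_1 = (6·4 - (-2)²) + (6·3 - (2)²) + (4·3 - (-2)²) = 20 + 14 + 8 = 42,
  det = 6·(4·3 - (-2)²) - (-2)·((-2)·3 - (-2)·(2)) + (2)·((-2)·(-2) - 4·(2)) = 6·(8) - (-2)·(-2) + (2)·(-4) = 36.
  So p(λ) = λ³ - 13λ² + 42λ - 36.
Step 2 — look for an integer root (rational root theorem: any rational root is an integer divisor of 36). Testing λ = 3:
  p(3) = 27 - 117 + 126 - 36 = 0  ✓
  Dividing out (λ - 3): p(λ) = (λ - 3)(λ² - 10λ + 12).
Step 3 — remaining eigenvalues from the quadratic λ² - 10λ + 12 = 0:
  Δ = 10² - 4·12 = 100 - 48 = 52,  λ = (10 ± √52)/2 = (10 ± 7.2111)/2 ≈ 8.6056 or 1.3944.
  Sorted: λ_1 = 8.6056,  λ_2 = 3,  λ_3 = 1.3944  (check: sum = 13 = tr ✓).

Step 4 — unit eigenvector for λ_1 ≈ 8.6056: v spans the null space of (Sigma - λ_1 I), whose rows are
  r_1 = (-2.6056, -2, 2),  r_2 = (-2, -4.6056, -2),  r_3 = (2, -2, -5.6056).
  v is orthogonal to every row, so take v ∝ r_1 × r_2 = ((-2)·(-2) - (2)·(-4.6056), (2)·(-2) - (-2.6056)·(-2), (-2.6056)·(-4.6056) - (-2)·(-2)) ≈ (13.2111, -9.2111, 8).
  Let u = (13.2111, -9.2111, 8).
  ||u|| = √((13.2111)² + (-9.2111)² + (8)²) = √(323.3776) ≈ 17.9827,  v_1 = u/||u|| ≈ (0.7347, -0.5122, 0.4449) (||v_1|| = 1).

λ_1 = 8.6056,  λ_2 = 3,  λ_3 = 1.3944;  v_1 ≈ (0.7347, -0.5122, 0.4449)


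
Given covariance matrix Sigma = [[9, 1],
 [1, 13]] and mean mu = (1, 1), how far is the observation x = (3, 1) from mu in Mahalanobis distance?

Step 1 — centre the observation: (x - mu) = (2, 0).

Step 2 — invert Sigma. det(Sigma) = 9·13 - (1)² = 116.
  Sigma^{-1} = (1/det) · [[d, -b], [-b, a]] = [[0.1121, -0.0086],
 [-0.0086, 0.0776]].

Step 3 — form the quadratic (x - mu)^T · Sigma^{-1} · (x - mu):
  Sigma^{-1} · (x - mu) = (0.2241, -0.0172).
  (x - mu)^T · [Sigma^{-1} · (x - mu)] = (2)·(0.2241) + (0)·(-0.0172) = 0.4483.

Step 4 — take square root: d = √(0.4483) ≈ 0.6695.

d(x, mu) = √(0.4483) ≈ 0.6695


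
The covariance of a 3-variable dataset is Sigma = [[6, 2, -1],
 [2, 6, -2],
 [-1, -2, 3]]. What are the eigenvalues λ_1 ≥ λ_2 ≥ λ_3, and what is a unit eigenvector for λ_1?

Step 1 — characteristic polynomial p(λ) = det(λI - Sigma) = λ³ - tr·λ² + c_1·λ - det, where tr = trace, c_1 = sum of the principal 2×2 minors, det = det(Sigma):
  tr = 6 + 6 + 3 = 15,
  c_1 = (6·6 - (2)²) + (6·3 - (-1)²) + (6·3 - (-2)²) = 32 + 17 + 14 = 63,
  det = 6·(6·3 - (-2)²) - (2)·((2)·3 - (-2)·(-1)) + (-1)·((2)·(-2) - 6·(-1)) = 6·(14) - (2)·(4) + (-1)·(2) = 74.
  So p(λ) = λ³ - 15λ² + 63λ - 74.
Step 2 — look for an integer root (rational root theorem: any rational root is an integer divisor of 74). Testing λ = 2:
  p(2) = 8 - 60 + 126 - 74 = 0  ✓
  Dividing out (λ - 2): p(λ) = (λ - 2)(λ² - 13λ + 37).
Step 3 — remaining eigenvalues from the quadratic λ² - 13λ + 37 = 0:
  Δ = 13² - 4·37 = 169 - 148 = 21,  λ = (13 ± √21)/2 = (13 ± 4.5826)/2 ≈ 8.7913 or 4.2087.
  Sorted: λ_1 = 8.7913,  λ_2 = 4.2087,  λ_3 = 2  (check: sum = 15 = tr ✓).

Step 4 — unit eigenvector for λ_1 ≈ 8.7913: v spans the null space of (Sigma - λ_1 I), whose rows are
  r_1 = (-2.7913, 2, -1),  r_2 = (2, -2.7913, -2),  r_3 = (-1, -2, -5.7913).
  v is orthogonal to every row, so take v ∝ r_1 × r_2 = ((2)·(-2) - (-1)·(-2.7913), (-1)·(2) - (-2.7913)·(-2), (-2.7913)·(-2.7913) - (2)·(2)) ≈ (-6.7913, -7.5826, 3.7913).
  Rescale (multiply by -1 so the first nonzero entry is positive): u = (6.7913, 7.5826, -3.7913).
  ||u|| = √((6.7913)² + (7.5826)² + (-3.7913)²) = √(117.9909) ≈ 10.8624,  v_1 = u/||u|| ≈ (0.6252, 0.6981, -0.349) (||v_1|| = 1).

λ_1 = 8.7913,  λ_2 = 4.2087,  λ_3 = 2;  v_1 ≈ (0.6252, 0.6981, -0.349)


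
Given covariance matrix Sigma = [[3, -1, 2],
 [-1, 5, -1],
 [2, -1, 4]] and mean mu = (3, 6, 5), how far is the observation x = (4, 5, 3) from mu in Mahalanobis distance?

Step 1 — centre the observation: (x - mu) = (1, -1, -2).

Step 2 — invert Sigma (cofactor / det for 3×3, or solve directly):
  Sigma^{-1} = [[0.5135, 0.0541, -0.2432],
 [0.0541, 0.2162, 0.027],
 [-0.2432, 0.027, 0.3784]].

Step 3 — form the quadratic (x - mu)^T · Sigma^{-1} · (x - mu):
  Sigma^{-1} · (x - mu) = (0.9459, -0.2162, -1.027).
  (x - mu)^T · [Sigma^{-1} · (x - mu)] = (1)·(0.9459) + (-1)·(-0.2162) + (-2)·(-1.027) = 3.2162.

Step 4 — take square root: d = √(3.2162) ≈ 1.7934.

d(x, mu) = √(3.2162) ≈ 1.7934


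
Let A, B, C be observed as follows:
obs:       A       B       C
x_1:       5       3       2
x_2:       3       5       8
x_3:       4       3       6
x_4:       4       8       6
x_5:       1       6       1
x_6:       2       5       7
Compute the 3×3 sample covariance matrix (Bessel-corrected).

Step 1 — column means:
  mean(A) = (5 + 3 + 4 + 4 + 1 + 2) / 6 = 19/6 = 3.1667
  mean(B) = (3 + 5 + 3 + 8 + 6 + 5) / 6 = 30/6 = 5
  mean(C) = (2 + 8 + 6 + 6 + 1 + 7) / 6 = 30/6 = 5

Step 2 — sample covariance S[i,j] = (1/(n-1)) · Σ_k (x_{k,i} - mean_i) · (x_{k,j} - mean_j), with n-1 = 5.
  S[A,A] = ((1.8333)·(1.8333) + (-0.1667)·(-0.1667) + (0.8333)·(0.8333) + (0.8333)·(0.8333) + (-2.1667)·(-2.1667) + (-1.1667)·(-1.1667)) / 5 = 10.8333/5 = 2.1667
  S[A,B] = ((1.8333)·(-2) + (-0.1667)·(0) + (0.8333)·(-2) + (0.8333)·(3) + (-2.1667)·(1) + (-1.1667)·(0)) / 5 = -5/5 = -1
  S[A,C] = ((1.8333)·(-3) + (-0.1667)·(3) + (0.8333)·(1) + (0.8333)·(1) + (-2.1667)·(-4) + (-1.1667)·(2)) / 5 = 2/5 = 0.4
  S[B,B] = ((-2)·(-2) + (0)·(0) + (-2)·(-2) + (3)·(3) + (1)·(1) + (0)·(0)) / 5 = 18/5 = 3.6
  S[B,C] = ((-2)·(-3) + (0)·(3) + (-2)·(1) + (3)·(1) + (1)·(-4) + (0)·(2)) / 5 = 3/5 = 0.6
  S[C,C] = ((-3)·(-3) + (3)·(3) + (1)·(1) + (1)·(1) + (-4)·(-4) + (2)·(2)) / 5 = 40/5 = 8

S is symmetric (S[j,i] = S[i,j]). Assembling:

S = [[2.1667, -1, 0.4],
 [-1, 3.6, 0.6],
 [0.4, 0.6, 8]]


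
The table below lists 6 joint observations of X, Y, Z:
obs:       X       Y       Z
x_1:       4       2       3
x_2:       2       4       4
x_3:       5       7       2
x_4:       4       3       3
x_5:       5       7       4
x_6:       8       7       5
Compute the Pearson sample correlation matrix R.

Step 1 — column means:
  mean(X) = (4 + 2 + 5 + 4 + 5 + 8) / 6 = 28/6 = 4.6667
  mean(Y) = (2 + 4 + 7 + 3 + 7 + 7) / 6 = 30/6 = 5
  mean(Z) = (3 + 4 + 2 + 3 + 4 + 5) / 6 = 21/6 = 3.5

Step 2 — sample variances and covariances s[i,j] = (1/(n-1)) · Σ_k (x_{k,i} - mean_i) · (x_{k,j} - mean_j), with n-1 = 5:
  s[X,X] = ((-0.6667)·(-0.6667) + (-2.6667)·(-2.6667) + (0.3333)·(0.3333) + (-0.6667)·(-0.6667) + (0.3333)·(0.3333) + (3.3333)·(3.3333)) / 5 = 19.3333/5 = 3.8667
  s[X,Y] = ((-0.6667)·(-3) + (-2.6667)·(-1) + (0.3333)·(2) + (-0.6667)·(-2) + (0.3333)·(2) + (3.3333)·(2)) / 5 = 14/5 = 2.8
  s[X,Z] = ((-0.6667)·(-0.5) + (-2.6667)·(0.5) + (0.3333)·(-1.5) + (-0.6667)·(-0.5) + (0.3333)·(0.5) + (3.3333)·(1.5)) / 5 = 4/5 = 0.8
  s[Y,Y] = ((-3)·(-3) + (-1)·(-1) + (2)·(2) + (-2)·(-2) + (2)·(2) + (2)·(2)) / 5 = 26/5 = 5.2
  s[Y,Z] = ((-3)·(-0.5) + (-1)·(0.5) + (2)·(-1.5) + (-2)·(-0.5) + (2)·(0.5) + (2)·(1.5)) / 5 = 3/5 = 0.6
  s[Z,Z] = ((-0.5)·(-0.5) + (0.5)·(0.5) + (-1.5)·(-1.5) + (-0.5)·(-0.5) + (0.5)·(0.5) + (1.5)·(1.5)) / 5 = 5.5/5 = 1.1
  Sample standard deviations s_i = √(s[i,i]):
  s(X) = √(3.8667) = 1.9664
  s(Y) = √(5.2) = 2.2804
  s(Z) = √(1.1) = 1.0488

Step 3 — r_{ij} = s_{ij} / (s_i · s_j):
  r[X,X] = 1 (diagonal).
  r[X,Y] = 2.8 / (1.9664 · 2.2804) = 2.8 / 4.484 = 0.6244
  r[X,Z] = 0.8 / (1.9664 · 1.0488) = 0.8 / 2.0624 = 0.3879
  r[Y,Y] = 1 (diagonal).
  r[Y,Z] = 0.6 / (2.2804 · 1.0488) = 0.6 / 2.3917 = 0.2509
  r[Z,Z] = 1 (diagonal).

R is symmetric with unit diagonal. Assembling:

R = [[1, 0.6244, 0.3879],
 [0.6244, 1, 0.2509],
 [0.3879, 0.2509, 1]]


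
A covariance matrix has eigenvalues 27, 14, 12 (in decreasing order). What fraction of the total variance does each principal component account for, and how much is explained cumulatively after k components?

Step 1 — total variance = trace(Sigma) = Σ λ_i = 27 + 14 + 12 = 53.

Step 2 — fraction explained by component i = λ_i / Σ λ:
  PC1: 27/53 = 0.5094
  PC2: 14/53 = 0.2642
  PC3: 12/53 = 0.2264

Step 3 — cumulative fraction after k components = (λ_1 + ... + λ_k) / Σ λ:
  k = 1: 27/53 = 0.5094
  k = 2: (27 + 14)/53 = 41/53 = 0.7736
  k = 3: (27 + 14 + 12)/53 = 53/53 = 1

Summary (fraction, with percent):

explained: PC1 0.5094 (50.94%), PC2 0.2642 (26.42%), PC3 0.2264 (22.64%);  cumulative: 0.5094, 0.7736, 1
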